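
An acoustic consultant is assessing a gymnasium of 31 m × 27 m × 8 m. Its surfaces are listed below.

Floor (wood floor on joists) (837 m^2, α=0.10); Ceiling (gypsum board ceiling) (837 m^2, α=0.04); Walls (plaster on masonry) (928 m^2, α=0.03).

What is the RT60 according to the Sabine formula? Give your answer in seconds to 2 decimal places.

7.43 sec

Summing Sᵢαᵢ: 83.700 + 33.480 + 27.840 → A = 145.020 sabins.
V = 31·27·8 = 6696 m³.
T = 0.161 V/A = 0.161·6696/145.020 = 7.43 s.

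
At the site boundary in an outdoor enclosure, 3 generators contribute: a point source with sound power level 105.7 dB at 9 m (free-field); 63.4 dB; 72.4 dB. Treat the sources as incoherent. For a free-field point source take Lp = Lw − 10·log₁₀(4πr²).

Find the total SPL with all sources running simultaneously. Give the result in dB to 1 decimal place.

77.5 dB

Source at 9 m: Lp = 105.7 − 10·log₁₀(4π·9²) = 105.7 − 10·log₁₀(1017.876) = 75.6 dB.
Converting to relative power and adding: 10^(75.6/10) + 10^(63.4/10) + 10^(72.4/10) = 5.587e+07.
L_total = 10·log₁₀(5.587e+07) = 77.5 dB.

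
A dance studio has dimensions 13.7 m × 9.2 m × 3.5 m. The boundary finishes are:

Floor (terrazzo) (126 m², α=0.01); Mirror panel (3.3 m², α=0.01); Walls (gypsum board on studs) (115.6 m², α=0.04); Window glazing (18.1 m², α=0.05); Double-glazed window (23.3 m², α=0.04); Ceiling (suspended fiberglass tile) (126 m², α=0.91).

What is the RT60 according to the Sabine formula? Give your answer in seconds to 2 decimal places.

Total absorption A = 126·0.01 + 3.3·0.01 + 115.6·0.04 + 18.1·0.05 + 23.3·0.04 + 126·0.91
  = 1.260 + 0.033 + 4.624 + 0.905 + 0.932 + 114.660 = 122.414 m² sabins.
Volume V = 13.7 × 9.2 × 3.5 = 441.14 m³.
RT60 = 0.161 · V / A = 0.161 × 441.14 / 122.414 = 0.58 s.

0.58 s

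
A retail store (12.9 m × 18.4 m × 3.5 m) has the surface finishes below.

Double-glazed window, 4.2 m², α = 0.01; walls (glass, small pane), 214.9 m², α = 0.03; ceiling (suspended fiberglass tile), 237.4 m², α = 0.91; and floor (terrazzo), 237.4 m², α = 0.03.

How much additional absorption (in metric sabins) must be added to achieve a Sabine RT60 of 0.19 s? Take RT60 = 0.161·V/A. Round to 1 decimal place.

474.3 sabins

A₁ = Σ Sᵢαᵢ = 4.2×0.01 + 214.9×0.03 + 237.4×0.91 + 237.4×0.03 = 229.645 sabins.
V = 830.76 m³. Required absorption A₂ = 0.161 × 830.76 / 0.19 = 703.960 sabins.
Additional absorption ΔA = 703.960 − 229.645 = 474.3 sabins.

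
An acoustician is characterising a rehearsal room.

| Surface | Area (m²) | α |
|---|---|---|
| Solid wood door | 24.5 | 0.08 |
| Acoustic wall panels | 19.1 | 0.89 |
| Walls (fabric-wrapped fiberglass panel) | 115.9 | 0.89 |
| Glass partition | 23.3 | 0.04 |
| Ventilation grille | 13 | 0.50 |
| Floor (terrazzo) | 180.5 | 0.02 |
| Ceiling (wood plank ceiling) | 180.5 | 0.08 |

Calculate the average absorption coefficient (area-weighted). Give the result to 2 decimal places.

0.27

Total surface area S = 556.8 m².
Weighted sum Σ Sα = 147.592.
ᾱ = A/S = 0.27.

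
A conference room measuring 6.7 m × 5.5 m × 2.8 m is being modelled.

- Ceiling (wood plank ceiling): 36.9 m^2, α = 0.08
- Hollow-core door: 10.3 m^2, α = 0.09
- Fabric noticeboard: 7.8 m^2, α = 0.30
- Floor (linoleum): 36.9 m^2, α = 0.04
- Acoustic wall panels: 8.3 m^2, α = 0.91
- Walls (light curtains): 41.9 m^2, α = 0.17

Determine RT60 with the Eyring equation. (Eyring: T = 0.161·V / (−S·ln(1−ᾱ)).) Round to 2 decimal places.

S = Σ Sᵢ = 142.1 m^2.
Σ(Sᵢαᵢ) = 36.9·0.08 + 10.3·0.09 + 7.8·0.30 + 36.9·0.04 + 8.3·0.91 + 41.9·0.17 = 22.371.
Mean coefficient ᾱ = A/S = 0.1574.
Eyring denominator: −S ln(1−ᾱ) = 24.336.
V = 6.7 × 5.5 × 2.8 = 103.18 m³.
T = 0.161·V/[−S·ln(1−ᾱ)] = 0.161·103.18/24.336 = 0.68 s.

0.68 s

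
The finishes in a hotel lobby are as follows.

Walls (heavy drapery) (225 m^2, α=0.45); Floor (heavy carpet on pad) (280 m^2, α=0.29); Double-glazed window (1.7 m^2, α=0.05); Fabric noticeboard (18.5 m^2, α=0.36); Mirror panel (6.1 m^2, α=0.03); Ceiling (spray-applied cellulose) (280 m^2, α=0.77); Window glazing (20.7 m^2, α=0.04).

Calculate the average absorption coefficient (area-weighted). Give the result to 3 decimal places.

Total surface area S = 832.0 m^2.
Weighted sum Σ Sα = 405.806.
ᾱ = 405.806 / 832.0 = 0.488.

0.488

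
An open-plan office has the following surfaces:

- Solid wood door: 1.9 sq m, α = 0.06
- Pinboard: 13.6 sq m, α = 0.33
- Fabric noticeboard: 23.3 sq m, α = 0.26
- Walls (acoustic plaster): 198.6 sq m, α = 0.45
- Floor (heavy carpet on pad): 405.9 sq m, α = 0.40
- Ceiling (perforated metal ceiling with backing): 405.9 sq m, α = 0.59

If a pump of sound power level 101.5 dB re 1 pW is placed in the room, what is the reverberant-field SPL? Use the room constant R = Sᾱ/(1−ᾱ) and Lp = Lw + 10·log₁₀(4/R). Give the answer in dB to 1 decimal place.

Σ(Sᵢαᵢ) = 1.9×0.06 + 13.6×0.33 + 23.3×0.26 + 198.6×0.45 + 405.9×0.40 + 405.9×0.59 = 501.871; total area S = 1049.2 sq m.
ᾱ = 0.4783, so room constant R = A/(1−ᾱ) = 961.992 sq m.
Lp = 101.5 + 10·log₁₀(4/961.992) = 101.5 + (-23.81) = 77.7 dB.

77.7 dB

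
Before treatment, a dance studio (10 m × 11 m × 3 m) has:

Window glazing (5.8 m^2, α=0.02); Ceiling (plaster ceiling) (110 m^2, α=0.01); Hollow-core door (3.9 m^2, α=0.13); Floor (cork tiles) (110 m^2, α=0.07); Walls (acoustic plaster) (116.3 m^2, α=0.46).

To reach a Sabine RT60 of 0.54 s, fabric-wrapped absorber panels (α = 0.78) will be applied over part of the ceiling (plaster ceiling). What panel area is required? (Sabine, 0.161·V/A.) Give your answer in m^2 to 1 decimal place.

Summing Sᵢαᵢ: 0.116 + 1.100 + 0.507 + 7.700 + 53.498 → A₁ = 62.921 sabins.
Required A₂ = 0.161·330/0.54 = 98.389 sabins.
Absorption to add: 98.389 − 62.921 = 35.468 sabins.
Each m^2 of panel replacing the ceiling (plaster ceiling) adds (0.78 − 0.01) = 0.77 sabins.
Panel area = 35.468 / 0.77 = 46.1 m^2.

46.1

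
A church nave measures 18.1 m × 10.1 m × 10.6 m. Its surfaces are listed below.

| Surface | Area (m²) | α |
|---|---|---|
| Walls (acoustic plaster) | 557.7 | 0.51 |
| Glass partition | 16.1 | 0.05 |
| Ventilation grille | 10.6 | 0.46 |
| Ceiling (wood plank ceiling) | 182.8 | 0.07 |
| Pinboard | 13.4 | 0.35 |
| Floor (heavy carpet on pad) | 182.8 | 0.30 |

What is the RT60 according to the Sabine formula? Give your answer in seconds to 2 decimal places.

0.86 seconds

A = Σ Sᵢαᵢ = 557.7·0.51 + 16.1·0.05 + 10.6·0.46 + 182.8·0.07 + 13.4·0.35 + 182.8·0.30 = 362.434 sabins.
Room volume: 1937.786 m³.
RT60 = 0.161 · V / A = 0.161 × 1937.786 / 362.434 = 0.86 s.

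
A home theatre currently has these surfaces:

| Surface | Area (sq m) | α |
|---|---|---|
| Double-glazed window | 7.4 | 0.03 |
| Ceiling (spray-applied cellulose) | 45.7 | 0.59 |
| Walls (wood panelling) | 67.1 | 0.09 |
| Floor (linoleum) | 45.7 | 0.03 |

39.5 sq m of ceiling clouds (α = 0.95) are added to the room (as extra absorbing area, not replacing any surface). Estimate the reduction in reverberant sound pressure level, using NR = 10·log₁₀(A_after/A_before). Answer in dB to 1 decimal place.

3.2 dB

Equivalent absorption area: A_before = 7.4×0.03 + 45.7×0.59 + 67.1×0.09 + 45.7×0.03 = 34.595 sq m.
Added absorption = 39.5 × 0.95 = 37.525 sabins.
A_after = 34.595 + 37.525 = 72.120 sabins.
NR = 10·log₁₀(72.120/34.595) = 3.2 dB.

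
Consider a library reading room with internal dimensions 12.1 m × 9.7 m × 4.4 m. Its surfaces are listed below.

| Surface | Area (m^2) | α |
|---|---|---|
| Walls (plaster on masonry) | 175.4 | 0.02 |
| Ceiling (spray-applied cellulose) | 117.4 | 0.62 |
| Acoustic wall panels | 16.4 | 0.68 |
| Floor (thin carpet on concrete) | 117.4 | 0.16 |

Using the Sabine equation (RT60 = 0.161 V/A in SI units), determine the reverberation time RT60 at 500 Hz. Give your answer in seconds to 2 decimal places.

0.78 sec

Summing Sᵢαᵢ: 3.508 + 72.788 + 11.152 + 18.784 → A = 106.232 sabins.
Volume V = 12.1 × 9.7 × 4.4 = 516.428 m³.
RT60 = 0.161 · V / A = 0.161 × 516.428 / 106.232 = 0.78 s.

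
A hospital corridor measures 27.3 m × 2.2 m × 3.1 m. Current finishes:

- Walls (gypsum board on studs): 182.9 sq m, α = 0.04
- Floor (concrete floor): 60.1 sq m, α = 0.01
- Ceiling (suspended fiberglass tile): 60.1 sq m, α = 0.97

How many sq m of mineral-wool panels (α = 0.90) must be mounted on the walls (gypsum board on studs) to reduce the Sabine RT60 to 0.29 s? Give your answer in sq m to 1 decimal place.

43.2

A₁ = Σ Sᵢαᵢ = 182.9·0.04 + 60.1·0.01 + 60.1·0.97 = 66.214 sabins.
V = 186.186 m³. Target absorption A₂ = 0.161 × 186.186 / 0.29 = 103.365 sabins.
Absorption to add: 103.365 − 66.214 = 37.151 sabins.
Net gain per sq m: Δα = 0.90 − 0.04 = 0.86.
Panel area = 37.151 / 0.86 = 43.2 sq m.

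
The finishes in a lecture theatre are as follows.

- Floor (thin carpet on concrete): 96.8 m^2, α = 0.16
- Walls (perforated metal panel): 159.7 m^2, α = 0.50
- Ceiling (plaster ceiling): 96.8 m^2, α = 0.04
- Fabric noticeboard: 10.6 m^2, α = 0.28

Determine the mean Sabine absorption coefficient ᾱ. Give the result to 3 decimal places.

S = Σ Sᵢ = 96.8 + 159.7 + 96.8 + 10.6 = 363.9 m^2.
A = 96.8·0.16 + 159.7·0.50 + 96.8·0.04 + 10.6·0.28 = 102.178 sabins.
ᾱ = A/S = 0.281.

0.281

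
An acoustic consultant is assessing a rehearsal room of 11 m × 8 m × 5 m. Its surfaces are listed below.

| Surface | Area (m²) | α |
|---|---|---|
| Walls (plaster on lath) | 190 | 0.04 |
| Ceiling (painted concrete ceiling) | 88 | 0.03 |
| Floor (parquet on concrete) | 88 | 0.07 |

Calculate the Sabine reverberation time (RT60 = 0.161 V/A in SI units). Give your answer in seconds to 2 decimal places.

4.32 sec

A = Σ Sᵢαᵢ = 190·0.04 + 88·0.03 + 88·0.07 = 16.400 sabins.
Volume V = 11 × 8 × 5 = 440 m³.
T = 0.161 V/A = 0.161·440/16.400 = 4.32 s.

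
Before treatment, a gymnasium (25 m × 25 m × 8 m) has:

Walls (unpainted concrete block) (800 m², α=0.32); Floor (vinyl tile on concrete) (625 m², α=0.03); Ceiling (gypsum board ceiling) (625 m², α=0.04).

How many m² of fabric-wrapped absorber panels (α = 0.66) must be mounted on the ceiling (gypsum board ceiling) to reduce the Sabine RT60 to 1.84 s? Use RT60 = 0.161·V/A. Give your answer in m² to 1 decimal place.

222.2

A₁ = Σ Sᵢαᵢ = 800×0.32 + 625×0.03 + 625×0.04 = 299.750 sabins.
V = 5000 m³. Target absorption A₂ = 0.161 × 5000 / 1.84 = 437.500 sabins.
ΔA needed = 437.500 − 299.750 = 137.750 sabins.
Net gain per m²: Δα = 0.66 − 0.04 = 0.62.
Area = ΔA/Δα = 137.750/0.62 = 222.2 m².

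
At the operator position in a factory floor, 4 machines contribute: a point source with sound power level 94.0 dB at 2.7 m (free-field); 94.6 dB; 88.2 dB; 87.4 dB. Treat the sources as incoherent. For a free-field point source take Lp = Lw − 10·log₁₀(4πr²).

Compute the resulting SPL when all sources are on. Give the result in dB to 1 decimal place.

96.2 dB

Source at 2.7 m: Lp = 94.0 − 10·log₁₀(4π·2.7²) = 94.0 − 10·log₁₀(91.609) = 74.4 dB.
Converting to relative power and adding: 10^(74.4/10) + 10^(94.6/10) + 10^(88.2/10) + 10^(87.4/10) = 4.122e+09.
L_total = 10·log₁₀(4.122e+09) = 96.2 dB.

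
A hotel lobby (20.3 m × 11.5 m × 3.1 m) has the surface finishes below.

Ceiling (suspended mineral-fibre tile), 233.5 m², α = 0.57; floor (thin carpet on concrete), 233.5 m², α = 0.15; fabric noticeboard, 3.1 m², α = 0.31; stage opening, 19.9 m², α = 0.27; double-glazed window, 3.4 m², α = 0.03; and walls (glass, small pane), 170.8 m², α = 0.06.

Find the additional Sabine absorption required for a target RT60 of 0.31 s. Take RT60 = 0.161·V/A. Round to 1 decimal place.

Total absorption A₁ = 233.5*0.57 + 233.5*0.15 + 3.1*0.31 + 19.9*0.27 + 3.4*0.03 + 170.8*0.06
  = 133.095 + 35.025 + 0.961 + 5.373 + 0.102 + 10.248 = 184.804 m² sabins.
V = 723.695 m³. Required absorption A₂ = 0.161 × 723.695 / 0.31 = 375.855 sabins.
ΔA = A₂ − A₁ = 375.855 − 184.804 = 191.1 sabins.

191.1 sabins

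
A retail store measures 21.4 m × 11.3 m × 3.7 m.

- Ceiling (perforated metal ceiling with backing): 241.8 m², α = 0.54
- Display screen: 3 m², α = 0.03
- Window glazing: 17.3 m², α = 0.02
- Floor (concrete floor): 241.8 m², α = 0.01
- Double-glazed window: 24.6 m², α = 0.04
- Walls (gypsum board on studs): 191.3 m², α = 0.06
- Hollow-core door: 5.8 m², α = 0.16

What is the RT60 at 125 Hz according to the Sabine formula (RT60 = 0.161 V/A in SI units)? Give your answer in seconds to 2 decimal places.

Summing Sᵢαᵢ: 130.572 + 0.090 + 0.346 + 2.418 + 0.984 + 11.478 + 0.928 → A = 146.816 sabins.
Volume V = 21.4 × 11.3 × 3.7 = 894.734 m³.
Sabine: RT60 = 0.161 × 894.734 / 146.816 = 0.98 s.

0.98 sec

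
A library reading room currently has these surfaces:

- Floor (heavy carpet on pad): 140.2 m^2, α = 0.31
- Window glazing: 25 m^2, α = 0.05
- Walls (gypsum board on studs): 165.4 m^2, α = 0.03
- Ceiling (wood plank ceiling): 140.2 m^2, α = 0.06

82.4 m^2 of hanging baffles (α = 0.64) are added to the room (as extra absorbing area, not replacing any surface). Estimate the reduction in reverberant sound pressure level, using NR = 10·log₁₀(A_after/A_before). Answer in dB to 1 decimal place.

2.8 dB

A_before = Σ Sᵢαᵢ = 140.2·0.31 + 25·0.05 + 165.4·0.03 + 140.2·0.06 = 58.086 sabins.
Added absorption = 82.4 × 0.64 = 52.736 sabins.
A_after = 58.086 + 52.736 = 110.822 sabins.
Reduction = 10 log₁₀(A_after/A_before) = 10 log₁₀(1.9079) = 2.8 dB.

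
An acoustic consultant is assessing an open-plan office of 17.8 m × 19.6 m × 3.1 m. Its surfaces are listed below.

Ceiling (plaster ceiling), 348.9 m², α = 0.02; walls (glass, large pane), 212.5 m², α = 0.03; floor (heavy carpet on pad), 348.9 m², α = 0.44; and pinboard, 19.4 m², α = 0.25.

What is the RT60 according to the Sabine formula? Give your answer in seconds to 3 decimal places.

Equivalent absorption area: A = 348.9×0.02 + 212.5×0.03 + 348.9×0.44 + 19.4×0.25 = 171.719 m².
V = 17.8·19.6·3.1 = 1081.528 m³.
Sabine: RT60 = 0.161 × 1081.528 / 171.719 = 1.014 s.

1.014 sec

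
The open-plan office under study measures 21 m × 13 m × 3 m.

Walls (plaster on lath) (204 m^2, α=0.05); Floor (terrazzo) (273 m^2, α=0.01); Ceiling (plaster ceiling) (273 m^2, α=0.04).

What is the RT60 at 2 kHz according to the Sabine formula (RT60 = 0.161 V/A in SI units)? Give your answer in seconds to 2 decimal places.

A = Σ Sᵢαᵢ = 204*0.05 + 273*0.01 + 273*0.04 = 23.850 sabins.
Volume V = 21 × 13 × 3 = 819 m³.
Sabine: RT60 = 0.161 × 819 / 23.850 = 5.53 s.

5.53 s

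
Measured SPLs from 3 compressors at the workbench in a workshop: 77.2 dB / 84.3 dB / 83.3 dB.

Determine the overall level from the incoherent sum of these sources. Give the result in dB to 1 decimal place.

87.3 dB

Sum in the linear (power) domain: Σ 10^(Lᵢ/10) = 10^(77.2/10) + 10^(84.3/10) + 10^(83.3/10) = 5.354e+08.
Combined level = 10 log₁₀(5.354e+08) = 87.3 dB.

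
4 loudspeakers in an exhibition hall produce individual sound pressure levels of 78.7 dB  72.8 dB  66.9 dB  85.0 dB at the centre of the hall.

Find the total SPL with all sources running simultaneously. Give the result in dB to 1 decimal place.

86.2 dB

Σ 10^(Lᵢ/10) = 4.143e+08.
L_total = 10·log₁₀(4.143e+08) = 86.2 dB.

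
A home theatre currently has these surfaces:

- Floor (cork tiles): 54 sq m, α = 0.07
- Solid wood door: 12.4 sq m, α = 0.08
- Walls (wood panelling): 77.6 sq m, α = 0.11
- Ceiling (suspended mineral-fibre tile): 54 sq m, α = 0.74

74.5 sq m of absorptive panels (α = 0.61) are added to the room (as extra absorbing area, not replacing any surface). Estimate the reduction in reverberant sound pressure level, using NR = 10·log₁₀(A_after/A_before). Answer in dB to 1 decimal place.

2.7 dB

Equivalent absorption area: A_before = 54×0.07 + 12.4×0.08 + 77.6×0.11 + 54×0.74 = 53.268 sq m.
Added absorption = 74.5 × 0.61 = 45.445 sabins.
New total A_after = 98.713 sabins.
Reduction = 10 log₁₀(A_after/A_before) = 10 log₁₀(1.8531) = 2.7 dB.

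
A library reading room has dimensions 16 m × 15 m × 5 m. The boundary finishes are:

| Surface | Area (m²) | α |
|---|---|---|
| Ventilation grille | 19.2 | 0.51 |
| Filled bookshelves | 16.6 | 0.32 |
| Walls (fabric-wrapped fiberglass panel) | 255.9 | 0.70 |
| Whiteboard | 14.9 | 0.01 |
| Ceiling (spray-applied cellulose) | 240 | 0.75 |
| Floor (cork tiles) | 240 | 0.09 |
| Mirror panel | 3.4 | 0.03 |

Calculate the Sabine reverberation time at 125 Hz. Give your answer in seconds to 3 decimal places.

0.488 s

A = Σ Sᵢαᵢ = 19.2×0.51 + 16.6×0.32 + 255.9×0.70 + 14.9×0.01 + 240×0.75 + 240×0.09 + 3.4×0.03 = 396.085 sabins.
V = 16·15·5 = 1200 m³.
Sabine: RT60 = 0.161 × 1200 / 396.085 = 0.488 s.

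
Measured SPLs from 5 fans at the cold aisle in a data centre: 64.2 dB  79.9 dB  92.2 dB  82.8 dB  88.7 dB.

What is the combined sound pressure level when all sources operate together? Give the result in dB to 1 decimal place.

Converting to relative power and adding: 10^(64.2/10) + 10^(79.9/10) + 10^(92.2/10) + 10^(82.8/10) + 10^(88.7/10) = 2.692e+09.
L_total = 10·log₁₀(2.692e+09) = 94.3 dB.

94.3 dB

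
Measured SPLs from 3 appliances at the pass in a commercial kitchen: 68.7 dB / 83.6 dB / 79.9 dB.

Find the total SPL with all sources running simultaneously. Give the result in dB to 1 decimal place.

85.2 dB

Σ 10^(Lᵢ/10) = 3.342e+08.
Combined level = 10 log₁₀(3.342e+08) = 85.2 dB.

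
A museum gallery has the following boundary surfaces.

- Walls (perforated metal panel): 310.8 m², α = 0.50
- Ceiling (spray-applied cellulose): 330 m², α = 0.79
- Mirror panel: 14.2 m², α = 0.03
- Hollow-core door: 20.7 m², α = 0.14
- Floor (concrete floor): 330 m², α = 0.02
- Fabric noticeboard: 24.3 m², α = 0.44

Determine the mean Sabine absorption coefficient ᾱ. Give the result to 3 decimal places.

0.424

S = Σ Sᵢ = 310.8 + 330 + 14.2 + 20.7 + 330 + 24.3 = 1030.0 m².
Weighted sum Σ Sα = 436.716.
ᾱ = 436.716 / 1030.0 = 0.424.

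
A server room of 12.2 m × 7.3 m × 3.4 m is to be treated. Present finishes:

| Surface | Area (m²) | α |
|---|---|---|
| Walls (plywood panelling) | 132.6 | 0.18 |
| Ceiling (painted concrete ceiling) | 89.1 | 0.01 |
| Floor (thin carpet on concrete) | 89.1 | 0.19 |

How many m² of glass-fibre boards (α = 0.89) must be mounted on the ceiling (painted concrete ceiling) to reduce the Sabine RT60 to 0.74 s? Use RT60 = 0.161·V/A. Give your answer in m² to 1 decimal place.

Equivalent absorption area: A₁ = 132.6*0.18 + 89.1*0.01 + 89.1*0.19 = 41.688 m².
V = 302.804 m³. Target absorption A₂ = 0.161 × 302.804 / 0.74 = 65.880 sabins.
Absorption to add: 65.880 − 41.688 = 24.192 sabins.
Each m² of panel replacing the ceiling (painted concrete ceiling) adds (0.89 − 0.01) = 0.88 sabins.
Panel area = 24.192 / 0.88 = 27.5 m².

27.5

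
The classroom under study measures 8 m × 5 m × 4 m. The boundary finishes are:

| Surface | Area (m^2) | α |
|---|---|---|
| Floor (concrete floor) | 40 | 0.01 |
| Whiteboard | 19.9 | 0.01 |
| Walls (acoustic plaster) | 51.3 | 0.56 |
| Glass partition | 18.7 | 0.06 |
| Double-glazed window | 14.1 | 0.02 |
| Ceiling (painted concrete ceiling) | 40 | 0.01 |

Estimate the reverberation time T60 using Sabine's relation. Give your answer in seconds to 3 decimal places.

0.827 s

Total absorption A = 40·0.01 + 19.9·0.01 + 51.3·0.56 + 18.7·0.06 + 14.1·0.02 + 40·0.01
  = 0.400 + 0.199 + 28.728 + 1.122 + 0.282 + 0.400 = 31.131 m^2 sabins.
Volume V = 8 × 5 × 4 = 160 m³.
T = 0.161 V/A = 0.161·160/31.131 = 0.827 s.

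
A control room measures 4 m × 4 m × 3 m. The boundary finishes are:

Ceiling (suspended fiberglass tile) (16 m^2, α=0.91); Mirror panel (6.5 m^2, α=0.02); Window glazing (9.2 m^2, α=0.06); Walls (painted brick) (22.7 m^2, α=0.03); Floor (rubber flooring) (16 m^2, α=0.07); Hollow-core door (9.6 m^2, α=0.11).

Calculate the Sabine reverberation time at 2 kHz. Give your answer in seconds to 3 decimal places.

0.427 sec

Summing Sᵢαᵢ: 14.560 + 0.130 + 0.552 + 0.681 + 1.120 + 1.056 → A = 18.099 sabins.
Volume V = 4 × 4 × 3 = 48 m³.
T = 0.161 V/A = 0.161·48/18.099 = 0.427 s.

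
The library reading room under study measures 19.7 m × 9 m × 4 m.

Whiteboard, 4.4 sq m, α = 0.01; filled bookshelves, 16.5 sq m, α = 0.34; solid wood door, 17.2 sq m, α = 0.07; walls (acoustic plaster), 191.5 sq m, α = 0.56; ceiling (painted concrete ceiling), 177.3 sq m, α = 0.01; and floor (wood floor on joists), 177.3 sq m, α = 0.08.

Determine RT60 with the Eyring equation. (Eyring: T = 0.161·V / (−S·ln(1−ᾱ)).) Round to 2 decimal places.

Total surface area S = 4.4 + 16.5 + 17.2 + 191.5 + 177.3 + 177.3 = 584.2 sq m.
Σ(Sᵢαᵢ) = 4.4×0.01 + 16.5×0.34 + 17.2×0.07 + 191.5×0.56 + 177.3×0.01 + 177.3×0.08 = 130.055.
Mean coefficient ᾱ = A/S = 0.2226.
−S·ln(1−ᾱ) = −584.2 × ln(1 − 0.2226) = 147.102.
V = 19.7 × 9 × 4 = 709.2 m³.
T = 0.161·V/[−S·ln(1−ᾱ)] = 0.161·709.2/147.102 = 0.78 s.

0.78 s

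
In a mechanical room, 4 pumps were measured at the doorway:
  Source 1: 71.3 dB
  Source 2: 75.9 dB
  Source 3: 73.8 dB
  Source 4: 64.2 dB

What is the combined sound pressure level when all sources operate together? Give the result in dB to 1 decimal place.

79.0 dB

Converting to relative power and adding: 10^(71.3/10) + 10^(75.9/10) + 10^(73.8/10) + 10^(64.2/10) = 7.901e+07.
L_total = 10·log₁₀(7.901e+07) = 79.0 dB.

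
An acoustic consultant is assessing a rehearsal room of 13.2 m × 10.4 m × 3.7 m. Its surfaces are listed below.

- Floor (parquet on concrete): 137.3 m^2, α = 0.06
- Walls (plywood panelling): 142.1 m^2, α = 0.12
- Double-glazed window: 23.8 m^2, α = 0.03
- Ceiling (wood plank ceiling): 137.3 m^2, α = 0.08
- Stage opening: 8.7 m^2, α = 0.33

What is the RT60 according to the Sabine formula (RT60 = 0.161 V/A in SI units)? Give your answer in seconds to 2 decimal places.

2.05 sec

Equivalent absorption area: A = 137.3*0.06 + 142.1*0.12 + 23.8*0.03 + 137.3*0.08 + 8.7*0.33 = 39.859 m^2.
Room volume: 507.936 m³.
T = 0.161 V/A = 0.161·507.936/39.859 = 2.05 s.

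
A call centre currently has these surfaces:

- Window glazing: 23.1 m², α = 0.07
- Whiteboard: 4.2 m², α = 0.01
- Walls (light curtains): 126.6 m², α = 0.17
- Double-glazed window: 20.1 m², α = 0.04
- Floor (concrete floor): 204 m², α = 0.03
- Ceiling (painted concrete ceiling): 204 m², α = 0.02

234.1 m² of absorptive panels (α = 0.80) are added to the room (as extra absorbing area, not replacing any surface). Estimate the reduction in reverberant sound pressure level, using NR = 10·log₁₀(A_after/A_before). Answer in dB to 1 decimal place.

8.1 dB

Equivalent absorption area: A_before = 23.1*0.07 + 4.2*0.01 + 126.6*0.17 + 20.1*0.04 + 204*0.03 + 204*0.02 = 34.185 m².
Treatment contributes 234.1·0.80 = 187.280 sabins.
New total A_after = 221.465 sabins.
NR = 10·log₁₀(221.465/34.185) = 8.1 dB.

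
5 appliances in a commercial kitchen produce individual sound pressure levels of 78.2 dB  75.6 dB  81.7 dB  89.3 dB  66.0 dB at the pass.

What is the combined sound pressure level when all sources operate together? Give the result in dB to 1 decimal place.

90.4 dB

Sum in the linear (power) domain: Σ 10^(Lᵢ/10) = 10^(78.2/10) + 10^(75.6/10) + 10^(81.7/10) + 10^(89.3/10) + 10^(66.0/10) = 1.105e+09.
Combined level = 10 log₁₀(1.105e+09) = 90.4 dB.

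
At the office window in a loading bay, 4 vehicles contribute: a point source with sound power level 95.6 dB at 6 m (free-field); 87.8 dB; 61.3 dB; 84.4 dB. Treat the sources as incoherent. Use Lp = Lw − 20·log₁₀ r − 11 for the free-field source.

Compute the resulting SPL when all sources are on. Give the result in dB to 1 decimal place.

Source at 6 m: Lp = 95.6 − 20·log₁₀(6) − 11 = 69.0 dB.
Sum in the linear (power) domain: Σ 10^(Lᵢ/10) = 10^(69.0/10) + 10^(87.8/10) + 10^(61.3/10) + 10^(84.4/10) = 8.873e+08.
Back to dB: 10·log₁₀ Σ = 89.5 dB.

89.5 dB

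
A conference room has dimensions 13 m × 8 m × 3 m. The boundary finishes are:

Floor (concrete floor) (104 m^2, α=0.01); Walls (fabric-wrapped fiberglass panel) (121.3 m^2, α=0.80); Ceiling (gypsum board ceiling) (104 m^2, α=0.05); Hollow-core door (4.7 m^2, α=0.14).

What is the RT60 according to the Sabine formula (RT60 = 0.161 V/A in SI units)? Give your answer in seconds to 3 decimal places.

Equivalent absorption area: A = 104*0.01 + 121.3*0.80 + 104*0.05 + 4.7*0.14 = 103.938 m^2.
V = 13·8·3 = 312 m³.
T = 0.161 V/A = 0.161·312/103.938 = 0.483 s.

0.483 seconds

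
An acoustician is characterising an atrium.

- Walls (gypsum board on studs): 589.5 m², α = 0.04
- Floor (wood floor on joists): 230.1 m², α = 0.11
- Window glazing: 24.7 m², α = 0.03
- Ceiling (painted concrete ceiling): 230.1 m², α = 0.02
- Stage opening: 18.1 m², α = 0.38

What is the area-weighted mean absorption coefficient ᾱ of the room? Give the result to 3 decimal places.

S = Σ Sᵢ = 589.5 + 230.1 + 24.7 + 230.1 + 18.1 = 1092.5 m².
Weighted sum Σ Sα = 61.112.
ᾱ = 61.112 / 1092.5 = 0.056.

0.056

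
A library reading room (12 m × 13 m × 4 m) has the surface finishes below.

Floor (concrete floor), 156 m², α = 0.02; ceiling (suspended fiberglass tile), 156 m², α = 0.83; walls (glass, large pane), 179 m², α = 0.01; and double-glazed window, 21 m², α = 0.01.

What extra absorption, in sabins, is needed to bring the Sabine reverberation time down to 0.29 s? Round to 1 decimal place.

Summing Sᵢαᵢ: 3.120 + 129.480 + 1.790 + 0.210 → A₁ = 134.600 sabins.
Target A₂ = 0.161·624/0.29 = 346.428 sabins (V = 624 m³).
Additional absorption ΔA = 346.428 − 134.600 = 211.8 sabins.

211.8 sabins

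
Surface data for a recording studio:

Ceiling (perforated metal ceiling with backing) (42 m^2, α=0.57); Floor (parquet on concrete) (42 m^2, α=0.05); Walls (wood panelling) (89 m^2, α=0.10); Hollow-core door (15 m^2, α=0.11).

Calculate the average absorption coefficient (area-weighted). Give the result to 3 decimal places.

S = Σ Sᵢ = 42 + 42 + 89 + 15 = 188.0 m^2.
Σ(Sᵢαᵢ) = 42*0.57 + 42*0.05 + 89*0.10 + 15*0.11 = 36.590.
ᾱ = A/S = 0.195.

0.195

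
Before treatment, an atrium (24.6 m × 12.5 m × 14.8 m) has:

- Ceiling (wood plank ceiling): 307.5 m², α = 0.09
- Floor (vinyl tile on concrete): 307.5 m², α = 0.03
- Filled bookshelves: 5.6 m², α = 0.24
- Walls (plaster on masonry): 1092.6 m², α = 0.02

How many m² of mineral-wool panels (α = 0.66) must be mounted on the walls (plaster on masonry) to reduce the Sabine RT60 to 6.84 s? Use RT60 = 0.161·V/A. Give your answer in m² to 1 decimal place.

Summing Sᵢαᵢ: 27.675 + 9.225 + 1.344 + 21.852 → A₁ = 60.096 sabins.
Required A₂ = 0.161·4551/6.84 = 107.121 sabins.
Absorption to add: 107.121 − 60.096 = 47.025 sabins.
Net gain per m²: Δα = 0.66 − 0.02 = 0.64.
Area = ΔA/Δα = 47.025/0.64 = 73.5 m².

73.5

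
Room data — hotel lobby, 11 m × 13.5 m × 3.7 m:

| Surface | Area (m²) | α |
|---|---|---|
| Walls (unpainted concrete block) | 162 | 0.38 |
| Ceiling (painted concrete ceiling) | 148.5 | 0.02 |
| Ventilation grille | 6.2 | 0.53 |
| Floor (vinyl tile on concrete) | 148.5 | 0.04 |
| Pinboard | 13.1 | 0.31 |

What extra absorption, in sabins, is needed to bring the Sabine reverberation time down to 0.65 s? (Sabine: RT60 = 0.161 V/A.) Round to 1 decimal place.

Equivalent absorption area: A₁ = 162*0.38 + 148.5*0.02 + 6.2*0.53 + 148.5*0.04 + 13.1*0.31 = 77.817 m².
V = 549.45 m³. Required absorption A₂ = 0.161 × 549.45 / 0.65 = 136.095 sabins.
ΔA = A₂ − A₁ = 136.095 − 77.817 = 58.3 sabins.

58.3 sabins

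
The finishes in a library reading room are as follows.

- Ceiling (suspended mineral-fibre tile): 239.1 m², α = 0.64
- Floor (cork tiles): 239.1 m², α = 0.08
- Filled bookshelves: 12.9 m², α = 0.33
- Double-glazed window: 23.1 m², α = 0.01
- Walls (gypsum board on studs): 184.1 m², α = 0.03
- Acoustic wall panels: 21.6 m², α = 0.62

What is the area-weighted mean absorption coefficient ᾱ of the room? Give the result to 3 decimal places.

Total surface area S = 719.9 m².
Weighted sum Σ Sα = 195.555.
ᾱ = 195.555 / 719.9 = 0.272.

0.272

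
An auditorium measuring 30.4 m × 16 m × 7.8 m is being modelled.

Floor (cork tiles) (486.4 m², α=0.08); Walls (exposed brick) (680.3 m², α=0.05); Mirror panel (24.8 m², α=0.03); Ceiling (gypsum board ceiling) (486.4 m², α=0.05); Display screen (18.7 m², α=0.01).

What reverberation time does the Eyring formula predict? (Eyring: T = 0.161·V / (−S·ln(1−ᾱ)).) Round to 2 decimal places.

Total surface area S = 486.4 + 680.3 + 24.8 + 486.4 + 18.7 = 1696.6 m².
Σ(Sᵢαᵢ) = 486.4·0.08 + 680.3·0.05 + 24.8·0.03 + 486.4·0.05 + 18.7·0.01 = 98.178.
ᾱ = 98.178 / 1696.6 = 0.0579.
Eyring denominator: −S ln(1−ᾱ) = 101.192.
V = 30.4 × 16 × 7.8 = 3793.92 m³.
RT60 = 0.161 × 3793.92 / 101.192 = 6.04 s.

6.04 sec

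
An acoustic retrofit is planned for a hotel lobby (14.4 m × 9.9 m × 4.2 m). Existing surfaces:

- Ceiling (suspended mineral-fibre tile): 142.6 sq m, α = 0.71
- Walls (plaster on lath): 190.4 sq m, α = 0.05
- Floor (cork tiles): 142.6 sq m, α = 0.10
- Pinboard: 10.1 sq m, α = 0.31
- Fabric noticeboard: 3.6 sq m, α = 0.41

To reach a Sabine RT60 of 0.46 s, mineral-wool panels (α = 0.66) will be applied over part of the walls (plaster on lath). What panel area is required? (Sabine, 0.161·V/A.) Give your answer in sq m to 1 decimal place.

131.0

Summing Sᵢαᵢ: 101.246 + 9.520 + 14.260 + 3.131 + 1.476 → A₁ = 129.633 sabins.
Required A₂ = 0.161·598.752/0.46 = 209.563 sabins.
ΔA needed = 209.563 − 129.633 = 79.930 sabins.
Each sq m of panel replacing the walls (plaster on lath) adds (0.66 − 0.05) = 0.61 sabins.
Panel area = 79.930 / 0.61 = 131.0 sq m.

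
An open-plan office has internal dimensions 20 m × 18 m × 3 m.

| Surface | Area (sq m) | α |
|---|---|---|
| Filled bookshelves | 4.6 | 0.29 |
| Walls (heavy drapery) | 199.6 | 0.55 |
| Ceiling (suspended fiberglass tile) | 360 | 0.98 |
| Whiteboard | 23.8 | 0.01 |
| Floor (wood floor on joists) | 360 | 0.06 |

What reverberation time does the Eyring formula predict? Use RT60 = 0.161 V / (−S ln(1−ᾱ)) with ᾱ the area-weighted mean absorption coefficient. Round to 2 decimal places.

0.26 sec

S = Σ Sᵢ = 948.0 sq m.
Absorption A = 4.6·0.29 + 199.6·0.55 + 360·0.98 + 23.8·0.01 + 360·0.06 = 485.752 sabins.
Mean coefficient ᾱ = A/S = 0.5124.
−S·ln(1−ᾱ) = −948.0 × ln(1 − 0.5124) = 680.910.
V = 20 × 18 × 3 = 1080 m³.
RT60 = 0.161 × 1080 / 680.910 = 0.26 s.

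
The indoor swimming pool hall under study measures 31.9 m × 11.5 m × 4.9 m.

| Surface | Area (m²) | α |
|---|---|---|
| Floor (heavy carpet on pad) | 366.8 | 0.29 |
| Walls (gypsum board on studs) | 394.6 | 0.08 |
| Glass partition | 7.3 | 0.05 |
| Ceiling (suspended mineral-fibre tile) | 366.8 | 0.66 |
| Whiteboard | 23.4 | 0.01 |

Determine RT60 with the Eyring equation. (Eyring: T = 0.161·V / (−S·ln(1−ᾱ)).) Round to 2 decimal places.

0.63 sec

Total surface area S = 366.8 + 394.6 + 7.3 + 366.8 + 23.4 = 1158.9 m².
Σ(Sᵢαᵢ) = 366.8·0.29 + 394.6·0.08 + 7.3·0.05 + 366.8·0.66 + 23.4·0.01 = 380.627.
ᾱ = 380.627 / 1158.9 = 0.3284.
Eyring denominator: −S ln(1−ᾱ) = 461.349.
V = 31.9 × 11.5 × 4.9 = 1797.565 m³.
T = 0.161·V/[−S·ln(1−ᾱ)] = 0.161·1797.565/461.349 = 0.63 s.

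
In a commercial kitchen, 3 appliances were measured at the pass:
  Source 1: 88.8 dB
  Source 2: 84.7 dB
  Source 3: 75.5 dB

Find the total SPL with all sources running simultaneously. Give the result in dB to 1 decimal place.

90.4 dB

Converting to relative power and adding: 10^(88.8/10) + 10^(84.7/10) + 10^(75.5/10) = 1.089e+09.
Combined level = 10 log₁₀(1.089e+09) = 90.4 dB.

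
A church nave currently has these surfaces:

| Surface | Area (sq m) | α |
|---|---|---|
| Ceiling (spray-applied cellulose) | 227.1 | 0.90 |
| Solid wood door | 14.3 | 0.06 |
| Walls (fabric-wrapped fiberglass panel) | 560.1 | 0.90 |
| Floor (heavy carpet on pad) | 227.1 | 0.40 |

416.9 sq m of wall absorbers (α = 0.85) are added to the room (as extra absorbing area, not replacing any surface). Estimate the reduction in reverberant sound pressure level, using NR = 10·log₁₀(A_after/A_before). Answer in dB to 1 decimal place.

1.6 dB

Total absorption A_before = 227.1·0.90 + 14.3·0.06 + 560.1·0.90 + 227.1·0.40
  = 204.390 + 0.858 + 504.090 + 90.840 = 800.178 sq m sabins.
Treatment contributes 416.9·0.85 = 354.365 sabins.
New total A_after = 1154.543 sabins.
NR = 10·log₁₀(1154.543/800.178) = 1.6 dB.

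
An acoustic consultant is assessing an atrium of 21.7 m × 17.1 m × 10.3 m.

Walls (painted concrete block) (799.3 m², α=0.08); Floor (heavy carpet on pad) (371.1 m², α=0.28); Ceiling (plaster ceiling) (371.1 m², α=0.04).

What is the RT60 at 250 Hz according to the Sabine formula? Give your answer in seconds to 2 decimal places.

Total absorption A = 799.3×0.08 + 371.1×0.28 + 371.1×0.04
  = 63.944 + 103.908 + 14.844 = 182.696 m² sabins.
V = 21.7·17.1·10.3 = 3822.021 m³.
T = 0.161 V/A = 0.161·3822.021/182.696 = 3.37 s.

3.37 sec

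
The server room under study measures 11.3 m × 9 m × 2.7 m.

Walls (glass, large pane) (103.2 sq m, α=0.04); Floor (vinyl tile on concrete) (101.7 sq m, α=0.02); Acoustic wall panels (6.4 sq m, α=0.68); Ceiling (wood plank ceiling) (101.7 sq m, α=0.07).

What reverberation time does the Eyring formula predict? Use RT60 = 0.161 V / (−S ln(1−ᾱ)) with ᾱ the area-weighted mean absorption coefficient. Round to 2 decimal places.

S = Σ Sᵢ = 313.0 sq m.
Absorption A = 103.2×0.04 + 101.7×0.02 + 6.4×0.68 + 101.7×0.07 = 17.633 sabins.
Mean coefficient ᾱ = A/S = 0.0563.
Eyring denominator: −S ln(1−ᾱ) = 18.137.
V = 11.3 × 9 × 2.7 = 274.59 m³.
RT60 = 0.161 × 274.59 / 18.137 = 2.44 s.

2.44 sec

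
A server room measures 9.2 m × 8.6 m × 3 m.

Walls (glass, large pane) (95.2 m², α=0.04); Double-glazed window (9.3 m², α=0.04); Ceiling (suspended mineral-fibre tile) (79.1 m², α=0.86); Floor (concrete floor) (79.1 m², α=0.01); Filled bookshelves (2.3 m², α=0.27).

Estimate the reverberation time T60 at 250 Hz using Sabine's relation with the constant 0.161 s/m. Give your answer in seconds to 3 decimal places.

0.519 s

A = Σ Sᵢαᵢ = 95.2×0.04 + 9.3×0.04 + 79.1×0.86 + 79.1×0.01 + 2.3×0.27 = 73.618 sabins.
V = 9.2·8.6·3 = 237.36 m³.
T = 0.161 V/A = 0.161·237.36/73.618 = 0.519 s.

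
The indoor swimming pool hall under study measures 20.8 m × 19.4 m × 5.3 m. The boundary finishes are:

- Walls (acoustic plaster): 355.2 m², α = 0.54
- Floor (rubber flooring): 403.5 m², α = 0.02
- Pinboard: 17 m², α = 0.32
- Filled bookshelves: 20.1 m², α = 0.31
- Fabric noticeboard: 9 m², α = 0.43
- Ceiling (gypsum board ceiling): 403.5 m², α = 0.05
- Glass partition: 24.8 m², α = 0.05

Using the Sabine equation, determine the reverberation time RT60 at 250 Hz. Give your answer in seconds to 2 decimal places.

1.45 sec

A = Σ Sᵢαᵢ = 355.2×0.54 + 403.5×0.02 + 17×0.32 + 20.1×0.31 + 9×0.43 + 403.5×0.05 + 24.8×0.05 = 236.834 sabins.
Volume V = 20.8 × 19.4 × 5.3 = 2138.656 m³.
RT60 = 0.161 · V / A = 0.161 × 2138.656 / 236.834 = 1.45 s.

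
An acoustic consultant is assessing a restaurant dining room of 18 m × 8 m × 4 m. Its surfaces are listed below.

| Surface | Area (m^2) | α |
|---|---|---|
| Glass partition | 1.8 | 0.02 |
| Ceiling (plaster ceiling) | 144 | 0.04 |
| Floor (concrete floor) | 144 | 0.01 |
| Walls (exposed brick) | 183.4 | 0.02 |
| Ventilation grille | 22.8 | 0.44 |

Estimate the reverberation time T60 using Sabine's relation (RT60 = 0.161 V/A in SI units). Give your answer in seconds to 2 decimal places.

Summing Sᵢαᵢ: 0.036 + 5.760 + 1.440 + 3.668 + 10.032 → A = 20.936 sabins.
Room volume: 576 m³.
Sabine: RT60 = 0.161 × 576 / 20.936 = 4.43 s.

4.43 s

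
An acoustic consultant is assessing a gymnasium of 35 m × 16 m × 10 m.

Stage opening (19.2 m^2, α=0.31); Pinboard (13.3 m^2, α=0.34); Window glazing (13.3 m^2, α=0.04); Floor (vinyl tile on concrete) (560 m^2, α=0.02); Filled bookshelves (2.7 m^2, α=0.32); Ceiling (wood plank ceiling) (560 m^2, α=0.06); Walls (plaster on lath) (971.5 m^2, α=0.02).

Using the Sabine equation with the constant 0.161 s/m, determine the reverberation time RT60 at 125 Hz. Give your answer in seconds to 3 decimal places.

11.848 s

Equivalent absorption area: A = 19.2*0.31 + 13.3*0.34 + 13.3*0.04 + 560*0.02 + 2.7*0.32 + 560*0.06 + 971.5*0.02 = 76.100 m^2.
V = 35·16·10 = 5600 m³.
Sabine: RT60 = 0.161 × 5600 / 76.100 = 11.848 s.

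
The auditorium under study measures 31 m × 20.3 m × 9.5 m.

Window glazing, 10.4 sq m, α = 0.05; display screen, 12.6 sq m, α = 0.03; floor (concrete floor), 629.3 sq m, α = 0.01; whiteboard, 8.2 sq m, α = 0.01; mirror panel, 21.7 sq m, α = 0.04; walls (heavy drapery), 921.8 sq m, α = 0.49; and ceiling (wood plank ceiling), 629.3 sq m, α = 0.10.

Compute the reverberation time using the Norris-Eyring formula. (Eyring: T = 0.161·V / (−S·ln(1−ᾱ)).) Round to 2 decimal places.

Total surface area S = 10.4 + 12.6 + 629.3 + 8.2 + 21.7 + 921.8 + 629.3 = 2233.3 sq m.
Σ(Sᵢαᵢ) = 10.4×0.05 + 12.6×0.03 + 629.3×0.01 + 8.2×0.01 + 21.7×0.04 + 921.8×0.49 + 629.3×0.10 = 522.753.
Mean coefficient ᾱ = A/S = 0.2341.
−S·ln(1−ᾱ) = −2233.3 × ln(1 − 0.2341) = 595.629.
V = 31 × 20.3 × 9.5 = 5978.35 m³.
T = 0.161·V/[−S·ln(1−ᾱ)] = 0.161·5978.35/595.629 = 1.62 s.

1.62 sec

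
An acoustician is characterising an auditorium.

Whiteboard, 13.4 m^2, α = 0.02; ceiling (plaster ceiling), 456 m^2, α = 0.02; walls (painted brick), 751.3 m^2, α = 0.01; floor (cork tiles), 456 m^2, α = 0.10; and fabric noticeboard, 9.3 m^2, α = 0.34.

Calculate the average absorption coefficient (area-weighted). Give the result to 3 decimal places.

0.039

S = Σ Sᵢ = 13.4 + 456 + 751.3 + 456 + 9.3 = 1686.0 m^2.
Σ(Sᵢαᵢ) = 13.4*0.02 + 456*0.02 + 751.3*0.01 + 456*0.10 + 9.3*0.34 = 65.663.
ᾱ = 65.663 / 1686.0 = 0.039.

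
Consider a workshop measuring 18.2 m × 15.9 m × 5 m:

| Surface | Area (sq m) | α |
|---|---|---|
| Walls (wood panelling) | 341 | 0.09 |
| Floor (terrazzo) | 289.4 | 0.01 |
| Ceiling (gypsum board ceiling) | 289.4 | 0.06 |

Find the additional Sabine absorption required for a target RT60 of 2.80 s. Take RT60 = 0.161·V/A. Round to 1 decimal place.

32.2 sabins

Summing Sᵢαᵢ: 30.690 + 2.894 + 17.364 → A₁ = 50.948 sabins.
For T = 2.80 s, need A₂ = 0.161·V/T = 0.161·1446.9/2.80 = 83.197 sabins.
Shortfall: 83.197 − 50.948 = 32.2 sabins.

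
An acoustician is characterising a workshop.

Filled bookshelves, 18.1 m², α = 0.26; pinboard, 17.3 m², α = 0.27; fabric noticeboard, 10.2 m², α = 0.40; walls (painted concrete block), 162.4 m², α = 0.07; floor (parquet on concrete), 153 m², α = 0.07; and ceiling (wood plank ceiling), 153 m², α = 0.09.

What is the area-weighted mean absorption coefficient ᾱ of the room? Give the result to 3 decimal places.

S = Σ Sᵢ = 18.1 + 17.3 + 10.2 + 162.4 + 153 + 153 = 514.0 m².
Σ(Sᵢαᵢ) = 18.1·0.26 + 17.3·0.27 + 10.2·0.40 + 162.4·0.07 + 153·0.07 + 153·0.09 = 49.305.
ᾱ = 49.305 / 514.0 = 0.096.

0.096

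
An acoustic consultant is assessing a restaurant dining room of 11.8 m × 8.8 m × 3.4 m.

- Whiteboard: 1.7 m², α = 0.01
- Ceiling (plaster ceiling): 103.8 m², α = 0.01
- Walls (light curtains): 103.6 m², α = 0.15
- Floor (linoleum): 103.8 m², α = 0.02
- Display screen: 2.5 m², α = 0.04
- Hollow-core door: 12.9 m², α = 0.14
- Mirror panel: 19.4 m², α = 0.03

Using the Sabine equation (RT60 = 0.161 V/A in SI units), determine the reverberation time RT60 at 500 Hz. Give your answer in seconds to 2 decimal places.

2.69 s

Equivalent absorption area: A = 1.7·0.01 + 103.8·0.01 + 103.6·0.15 + 103.8·0.02 + 2.5·0.04 + 12.9·0.14 + 19.4·0.03 = 21.159 m².
Room volume: 353.056 m³.
Sabine: RT60 = 0.161 × 353.056 / 21.159 = 2.69 s.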